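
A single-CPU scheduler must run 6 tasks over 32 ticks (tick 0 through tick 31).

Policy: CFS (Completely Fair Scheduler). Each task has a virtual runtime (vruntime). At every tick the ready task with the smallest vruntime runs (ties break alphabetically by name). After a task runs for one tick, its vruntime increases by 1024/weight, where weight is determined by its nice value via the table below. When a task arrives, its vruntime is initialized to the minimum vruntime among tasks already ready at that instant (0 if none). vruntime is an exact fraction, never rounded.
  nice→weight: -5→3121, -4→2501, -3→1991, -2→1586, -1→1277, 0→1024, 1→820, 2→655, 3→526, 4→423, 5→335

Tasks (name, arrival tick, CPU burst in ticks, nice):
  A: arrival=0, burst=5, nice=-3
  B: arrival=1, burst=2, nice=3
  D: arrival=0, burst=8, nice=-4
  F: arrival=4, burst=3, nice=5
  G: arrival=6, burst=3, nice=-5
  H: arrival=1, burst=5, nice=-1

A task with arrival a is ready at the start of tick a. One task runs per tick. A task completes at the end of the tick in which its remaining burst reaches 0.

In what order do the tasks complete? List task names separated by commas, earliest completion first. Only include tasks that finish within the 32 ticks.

completion order = G, B, A, D, H, F

t=0: vr[A=0 D=0] → run A
t=1: vr[A=1024/1991 B=0 D=0 H=0] → run B
t=2: vr[A=1024/1991 B=512/263 D=0 H=0] → run D
t=3: vr[A=1024/1991 B=512/263 D=1024/2501 H=0] → run H
t=4: vr[A=1024/1991 B=512/263 D=1024/2501 F=1024/2501 H=1024/1277] → run D
t=5: vr[A=1024/1991 B=512/263 D=2048/2501 F=1024/2501 H=1024/1277] → run F
t=6: vr[A=1024/1991 B=512/263 D=2048/2501 F=2904064/837835 G=1024/1991 H=1024/1277] → run A
t=7: vr[A=2048/1991 B=512/263 D=2048/2501 F=2904064/837835 G=1024/1991 H=1024/1277] → run G
t=8: vr[A=2048/1991 B=512/263 D=2048/2501 F=2904064/837835 G=5234688/6213911 H=1024/1277] → run H
t=9: vr[A=2048/1991 B=512/263 D=2048/2501 F=2904064/837835 G=5234688/6213911 H=2048/1277] → run D
t=10: vr[A=2048/1991 B=512/263 D=3072/2501 F=2904064/837835 G=5234688/6213911 H=2048/1277] → run G
t=11: vr[A=2048/1991 B=512/263 D=3072/2501 F=2904064/837835 G=7273472/6213911 H=2048/1277] → run A
t=12: vr[A=3072/1991 B=512/263 D=3072/2501 F=2904064/837835 G=7273472/6213911 H=2048/1277] → run G
t=13: vr[A=3072/1991 B=512/263 D=3072/2501 F=2904064/837835 H=2048/1277] → run D
t=14: vr[A=3072/1991 B=512/263 D=4096/2501 F=2904064/837835 H=2048/1277] → run A
t=15: vr[A=4096/1991 B=512/263 D=4096/2501 F=2904064/837835 H=2048/1277] → run H
t=16: vr[A=4096/1991 B=512/263 D=4096/2501 F=2904064/837835 H=3072/1277] → run D
t=17: vr[A=4096/1991 B=512/263 D=5120/2501 F=2904064/837835 H=3072/1277] → run B
t=18: vr[A=4096/1991 D=5120/2501 F=2904064/837835 H=3072/1277] → run D
t=19: vr[A=4096/1991 D=6144/2501 F=2904064/837835 H=3072/1277] → run A
t=20: vr[D=6144/2501 F=2904064/837835 H=3072/1277] → run H
t=21: vr[D=6144/2501 F=2904064/837835 H=4096/1277] → run D
t=22: vr[D=7168/2501 F=2904064/837835 H=4096/1277] → run D
t=23: vr[F=2904064/837835 H=4096/1277] → run H
t=24: vr[F=2904064/837835] → run F
t=25: vr[F=5465088/837835] → run F
t=26: (idle)
t=27: (idle)
t=28: (idle)
t=29: (idle)
t=30: (idle)
t=31: (idle)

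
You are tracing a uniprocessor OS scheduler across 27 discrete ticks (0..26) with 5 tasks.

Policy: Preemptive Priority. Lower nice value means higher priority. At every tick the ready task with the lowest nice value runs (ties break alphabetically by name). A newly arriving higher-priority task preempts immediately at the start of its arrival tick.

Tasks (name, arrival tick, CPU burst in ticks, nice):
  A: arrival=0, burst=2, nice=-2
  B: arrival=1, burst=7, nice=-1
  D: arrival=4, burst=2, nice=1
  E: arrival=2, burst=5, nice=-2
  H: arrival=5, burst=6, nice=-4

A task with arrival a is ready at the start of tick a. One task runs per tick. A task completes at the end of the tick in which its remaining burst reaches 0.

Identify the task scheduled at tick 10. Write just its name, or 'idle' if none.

running at tick 10 = H

t=0: ready={A} → run A
t=1: ready={A,B} → run A
t=2: ready={B,E} → run E
t=3: ready={B,E} → run E
t=4: ready={B,D,E} → run E
t=5: ready={B,D,E,H} → run H
t=6: ready={B,D,E,H} → run H
t=7: ready={B,D,E,H} → run H
t=8: ready={B,D,E,H} → run H
t=9: ready={B,D,E,H} → run H
t=10: ready={B,D,E,H} → run H
t=11: ready={B,D,E} → run E
t=12: ready={B,D,E} → run E
t=13: ready={B,D} → run B
t=14: ready={B,D} → run B
t=15: ready={B,D} → run B
t=16: ready={B,D} → run B
t=17: ready={B,D} → run B
t=18: ready={B,D} → run B
t=19: ready={B,D} → run B
t=20: ready={D} → run D
t=21: ready={D} → run D
t=22: (idle)
t=23: (idle)
t=24: (idle)
t=25: (idle)
t=26: (idle)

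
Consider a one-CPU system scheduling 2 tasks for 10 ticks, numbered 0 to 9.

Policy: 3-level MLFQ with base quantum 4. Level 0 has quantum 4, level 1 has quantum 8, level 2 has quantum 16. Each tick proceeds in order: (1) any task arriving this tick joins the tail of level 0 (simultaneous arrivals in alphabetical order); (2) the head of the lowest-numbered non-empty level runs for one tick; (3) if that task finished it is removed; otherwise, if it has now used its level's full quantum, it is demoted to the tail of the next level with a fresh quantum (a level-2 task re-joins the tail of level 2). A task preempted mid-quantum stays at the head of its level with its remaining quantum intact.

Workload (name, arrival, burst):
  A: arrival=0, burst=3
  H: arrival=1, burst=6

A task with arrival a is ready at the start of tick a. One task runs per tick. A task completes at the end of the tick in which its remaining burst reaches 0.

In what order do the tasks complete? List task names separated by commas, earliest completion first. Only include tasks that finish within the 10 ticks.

completion order = A, H

t=0: L0/L1/L2 = A/-/- → run A
t=1: L0/L1/L2 = AH/-/- → run A
t=2: L0/L1/L2 = AH/-/- → run A
t=3: L0/L1/L2 = H/-/- → run H
t=4: L0/L1/L2 = H/-/- → run H
t=5: L0/L1/L2 = H/-/- → run H
t=6: L0/L1/L2 = H/-/- → run H
t=7: L0/L1/L2 = -/H/- → run H
t=8: L0/L1/L2 = -/H/- → run H
t=9: (idle)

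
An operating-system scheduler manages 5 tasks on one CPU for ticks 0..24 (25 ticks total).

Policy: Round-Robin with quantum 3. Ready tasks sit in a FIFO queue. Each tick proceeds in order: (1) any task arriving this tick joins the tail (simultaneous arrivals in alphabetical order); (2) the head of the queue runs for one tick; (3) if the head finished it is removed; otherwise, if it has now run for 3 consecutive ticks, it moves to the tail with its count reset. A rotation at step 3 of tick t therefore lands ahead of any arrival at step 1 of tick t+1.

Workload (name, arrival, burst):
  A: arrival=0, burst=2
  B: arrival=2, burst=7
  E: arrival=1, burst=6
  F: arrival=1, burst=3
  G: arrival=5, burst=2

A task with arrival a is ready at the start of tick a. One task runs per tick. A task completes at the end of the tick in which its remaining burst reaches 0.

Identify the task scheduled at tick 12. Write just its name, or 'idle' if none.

t=0: queue=[A] q_used=0 → run A
t=1: queue=[A,E,F] q_used=1 → run A
t=2: queue=[E,F,B] q_used=0 → run E
t=3: queue=[E,F,B] q_used=1 → run E
t=4: queue=[E,F,B] q_used=2 → run E
t=5: queue=[F,B,E,G] q_used=0 → run F
t=6: queue=[F,B,E,G] q_used=1 → run F
t=7: queue=[F,B,E,G] q_used=2 → run F
t=8: queue=[B,E,G] q_used=0 → run B
t=9: queue=[B,E,G] q_used=1 → run B
t=10: queue=[B,E,G] q_used=2 → run B
t=11: queue=[E,G,B] q_used=0 → run E
t=12: queue=[E,G,B] q_used=1 → run E
t=13: queue=[E,G,B] q_used=2 → run E
t=14: queue=[G,B] q_used=0 → run G
t=15: queue=[G,B] q_used=1 → run G
t=16: queue=[B] q_used=0 → run B
t=17: queue=[B] q_used=1 → run B
t=18: queue=[B] q_used=2 → run B
t=19: queue=[B] q_used=0 → run B
t=20: (idle)
t=21: (idle)
t=22: (idle)
t=23: (idle)
t=24: (idle)

running at tick 12 = E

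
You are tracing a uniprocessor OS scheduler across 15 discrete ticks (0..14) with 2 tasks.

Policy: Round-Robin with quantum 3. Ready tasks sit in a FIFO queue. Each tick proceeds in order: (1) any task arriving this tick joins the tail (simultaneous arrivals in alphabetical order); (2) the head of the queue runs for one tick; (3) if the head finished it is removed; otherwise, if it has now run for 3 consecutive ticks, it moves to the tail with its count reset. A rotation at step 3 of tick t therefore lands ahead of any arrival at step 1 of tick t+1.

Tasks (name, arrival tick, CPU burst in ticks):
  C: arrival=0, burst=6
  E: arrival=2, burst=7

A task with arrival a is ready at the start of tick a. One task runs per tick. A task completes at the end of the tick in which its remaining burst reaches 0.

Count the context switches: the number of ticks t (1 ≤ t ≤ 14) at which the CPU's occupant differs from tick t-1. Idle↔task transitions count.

t=0: queue=[C] q_used=0 → run C
t=1: queue=[C] q_used=1 → run C
t=2: queue=[C,E] q_used=2 → run C
t=3: queue=[E,C] q_used=0 → run E
t=4: queue=[E,C] q_used=1 → run E
t=5: queue=[E,C] q_used=2 → run E
t=6: queue=[C,E] q_used=0 → run C
t=7: queue=[C,E] q_used=1 → run C
t=8: queue=[C,E] q_used=2 → run C
t=9: queue=[E] q_used=0 → run E
t=10: queue=[E] q_used=1 → run E
t=11: queue=[E] q_used=2 → run E
t=12: queue=[E] q_used=0 → run E
t=13: (idle)
t=14: (idle)

context switches = 4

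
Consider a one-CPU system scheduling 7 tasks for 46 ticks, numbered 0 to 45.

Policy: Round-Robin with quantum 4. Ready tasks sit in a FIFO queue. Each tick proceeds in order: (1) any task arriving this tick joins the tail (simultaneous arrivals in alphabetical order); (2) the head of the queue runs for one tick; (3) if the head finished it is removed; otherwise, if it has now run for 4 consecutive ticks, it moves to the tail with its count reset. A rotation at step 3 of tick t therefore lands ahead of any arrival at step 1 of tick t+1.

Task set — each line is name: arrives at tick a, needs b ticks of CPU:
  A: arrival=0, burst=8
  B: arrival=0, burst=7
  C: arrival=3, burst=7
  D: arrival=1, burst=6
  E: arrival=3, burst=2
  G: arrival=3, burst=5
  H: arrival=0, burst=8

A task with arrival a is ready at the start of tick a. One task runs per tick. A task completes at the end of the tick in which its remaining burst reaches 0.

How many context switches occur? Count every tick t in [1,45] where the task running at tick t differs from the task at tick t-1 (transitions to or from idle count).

t=0: queue=[A,B,H] q_used=0 → run A
t=1: queue=[A,B,H,D] q_used=1 → run A
t=2: queue=[A,B,H,D] q_used=2 → run A
t=3: queue=[A,B,H,D,C,E,G] q_used=3 → run A
t=4: queue=[B,H,D,C,E,G,A] q_used=0 → run B
t=5: queue=[B,H,D,C,E,G,A] q_used=1 → run B
t=6: queue=[B,H,D,C,E,G,A] q_used=2 → run B
t=7: queue=[B,H,D,C,E,G,A] q_used=3 → run B
t=8: queue=[H,D,C,E,G,A,B] q_used=0 → run H
t=9: queue=[H,D,C,E,G,A,B] q_used=1 → run H
t=10: queue=[H,D,C,E,G,A,B] q_used=2 → run H
t=11: queue=[H,D,C,E,G,A,B] q_used=3 → run H
t=12: queue=[D,C,E,G,A,B,H] q_used=0 → run D
t=13: queue=[D,C,E,G,A,B,H] q_used=1 → run D
t=14: queue=[D,C,E,G,A,B,H] q_used=2 → run D
t=15: queue=[D,C,E,G,A,B,H] q_used=3 → run D
t=16: queue=[C,E,G,A,B,H,D] q_used=0 → run C
t=17: queue=[C,E,G,A,B,H,D] q_used=1 → run C
t=18: queue=[C,E,G,A,B,H,D] q_used=2 → run C
t=19: queue=[C,E,G,A,B,H,D] q_used=3 → run C
t=20: queue=[E,G,A,B,H,D,C] q_used=0 → run E
t=21: queue=[E,G,A,B,H,D,C] q_used=1 → run E
t=22: queue=[G,A,B,H,D,C] q_used=0 → run G
t=23: queue=[G,A,B,H,D,C] q_used=1 → run G
t=24: queue=[G,A,B,H,D,C] q_used=2 → run G
t=25: queue=[G,A,B,H,D,C] q_used=3 → run G
t=26: queue=[A,B,H,D,C,G] q_used=0 → run A
t=27: queue=[A,B,H,D,C,G] q_used=1 → run A
t=28: queue=[A,B,H,D,C,G] q_used=2 → run A
t=29: queue=[A,B,H,D,C,G] q_used=3 → run A
t=30: queue=[B,H,D,C,G] q_used=0 → run B
t=31: queue=[B,H,D,C,G] q_used=1 → run B
t=32: queue=[B,H,D,C,G] q_used=2 → run B
t=33: queue=[H,D,C,G] q_used=0 → run H
t=34: queue=[H,D,C,G] q_used=1 → run H
t=35: queue=[H,D,C,G] q_used=2 → run H
t=36: queue=[H,D,C,G] q_used=3 → run H
t=37: queue=[D,C,G] q_used=0 → run D
t=38: queue=[D,C,G] q_used=1 → run D
t=39: queue=[C,G] q_used=0 → run C
t=40: queue=[C,G] q_used=1 → run C
t=41: queue=[C,G] q_used=2 → run C
t=42: queue=[G] q_used=0 → run G
t=43: (idle)
t=44: (idle)
t=45: (idle)

context switches = 13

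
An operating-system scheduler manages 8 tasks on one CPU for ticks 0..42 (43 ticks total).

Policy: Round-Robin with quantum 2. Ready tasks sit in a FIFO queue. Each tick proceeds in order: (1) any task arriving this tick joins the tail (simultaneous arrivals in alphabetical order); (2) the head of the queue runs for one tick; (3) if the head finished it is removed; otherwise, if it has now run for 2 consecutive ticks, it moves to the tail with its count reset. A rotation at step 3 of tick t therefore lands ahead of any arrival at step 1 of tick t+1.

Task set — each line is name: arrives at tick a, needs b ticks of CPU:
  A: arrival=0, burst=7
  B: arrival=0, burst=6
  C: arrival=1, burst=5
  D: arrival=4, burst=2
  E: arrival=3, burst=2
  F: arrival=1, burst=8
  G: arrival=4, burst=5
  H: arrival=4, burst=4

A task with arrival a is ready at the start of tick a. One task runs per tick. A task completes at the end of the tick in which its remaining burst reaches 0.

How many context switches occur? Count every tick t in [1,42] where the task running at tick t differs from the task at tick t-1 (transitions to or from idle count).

context switches = 21

t=0: queue=[A,B] q_used=0 → run A
t=1: queue=[A,B,C,F] q_used=1 → run A
t=2: queue=[B,C,F,A] q_used=0 → run B
t=3: queue=[B,C,F,A,E] q_used=1 → run B
t=4: queue=[C,F,A,E,B,D,G,H] q_used=0 → run C
t=5: queue=[C,F,A,E,B,D,G,H] q_used=1 → run C
t=6: queue=[F,A,E,B,D,G,H,C] q_used=0 → run F
t=7: queue=[F,A,E,B,D,G,H,C] q_used=1 → run F
t=8: queue=[A,E,B,D,G,H,C,F] q_used=0 → run A
t=9: queue=[A,E,B,D,G,H,C,F] q_used=1 → run A
t=10: queue=[E,B,D,G,H,C,F,A] q_used=0 → run E
t=11: queue=[E,B,D,G,H,C,F,A] q_used=1 → run E
t=12: queue=[B,D,G,H,C,F,A] q_used=0 → run B
t=13: queue=[B,D,G,H,C,F,A] q_used=1 → run B
t=14: queue=[D,G,H,C,F,A,B] q_used=0 → run D
t=15: queue=[D,G,H,C,F,A,B] q_used=1 → run D
t=16: queue=[G,H,C,F,A,B] q_used=0 → run G
t=17: queue=[G,H,C,F,A,B] q_used=1 → run G
t=18: queue=[H,C,F,A,B,G] q_used=0 → run H
t=19: queue=[H,C,F,A,B,G] q_used=1 → run H
t=20: queue=[C,F,A,B,G,H] q_used=0 → run C
t=21: queue=[C,F,A,B,G,H] q_used=1 → run C
t=22: queue=[F,A,B,G,H,C] q_used=0 → run F
t=23: queue=[F,A,B,G,H,C] q_used=1 → run F
t=24: queue=[A,B,G,H,C,F] q_used=0 → run A
t=25: queue=[A,B,G,H,C,F] q_used=1 → run A
t=26: queue=[B,G,H,C,F,A] q_used=0 → run B
t=27: queue=[B,G,H,C,F,A] q_used=1 → run B
t=28: queue=[G,H,C,F,A] q_used=0 → run G
t=29: queue=[G,H,C,F,A] q_used=1 → run G
t=30: queue=[H,C,F,A,G] q_used=0 → run H
t=31: queue=[H,C,F,A,G] q_used=1 → run H
t=32: queue=[C,F,A,G] q_used=0 → run C
t=33: queue=[F,A,G] q_used=0 → run F
t=34: queue=[F,A,G] q_used=1 → run F
t=35: queue=[A,G,F] q_used=0 → run A
t=36: queue=[G,F] q_used=0 → run G
t=37: queue=[F] q_used=0 → run F
t=38: queue=[F] q_used=1 → run F
t=39: (idle)
t=40: (idle)
t=41: (idle)
t=42: (idle)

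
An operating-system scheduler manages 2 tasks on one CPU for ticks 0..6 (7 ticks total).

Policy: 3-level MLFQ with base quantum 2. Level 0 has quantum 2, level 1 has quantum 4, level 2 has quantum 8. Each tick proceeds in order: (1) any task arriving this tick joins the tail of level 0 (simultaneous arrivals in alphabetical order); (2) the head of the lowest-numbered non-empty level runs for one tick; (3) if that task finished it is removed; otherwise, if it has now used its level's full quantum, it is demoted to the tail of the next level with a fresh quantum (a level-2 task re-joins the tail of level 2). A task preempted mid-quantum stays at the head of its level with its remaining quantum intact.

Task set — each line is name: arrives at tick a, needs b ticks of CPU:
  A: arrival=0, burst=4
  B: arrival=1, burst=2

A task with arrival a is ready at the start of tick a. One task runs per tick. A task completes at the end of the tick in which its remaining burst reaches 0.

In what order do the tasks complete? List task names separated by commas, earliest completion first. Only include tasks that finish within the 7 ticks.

completion order = B, A

t=0: L0/L1/L2 = A/-/- → run A
t=1: L0/L1/L2 = AB/-/- → run A
t=2: L0/L1/L2 = B/A/- → run B
t=3: L0/L1/L2 = B/A/- → run B
t=4: L0/L1/L2 = -/A/- → run A
t=5: L0/L1/L2 = -/A/- → run A
t=6: (idle)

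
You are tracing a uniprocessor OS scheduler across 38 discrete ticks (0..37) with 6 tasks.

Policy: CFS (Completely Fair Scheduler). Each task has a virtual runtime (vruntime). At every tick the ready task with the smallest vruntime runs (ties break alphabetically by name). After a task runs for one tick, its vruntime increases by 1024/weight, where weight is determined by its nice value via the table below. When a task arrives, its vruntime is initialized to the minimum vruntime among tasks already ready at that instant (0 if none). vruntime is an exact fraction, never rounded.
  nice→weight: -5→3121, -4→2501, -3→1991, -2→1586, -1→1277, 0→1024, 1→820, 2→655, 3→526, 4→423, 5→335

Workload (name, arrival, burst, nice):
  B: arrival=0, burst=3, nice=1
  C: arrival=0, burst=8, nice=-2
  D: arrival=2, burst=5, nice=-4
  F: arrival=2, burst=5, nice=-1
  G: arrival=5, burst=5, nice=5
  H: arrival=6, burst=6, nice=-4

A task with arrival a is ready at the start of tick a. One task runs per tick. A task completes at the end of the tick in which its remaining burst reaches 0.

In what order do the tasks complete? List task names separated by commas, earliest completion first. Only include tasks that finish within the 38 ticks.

completion order = D, B, H, F, C, G

t=0: vr[B=0 C=0] → run B
t=1: vr[B=256/205 C=0] → run C
t=2: vr[B=256/205 C=512/793 D=512/793 F=512/793] → run C
t=3: vr[B=256/205 C=1024/793 D=512/793 F=512/793] → run D
t=4: vr[B=256/205 C=1024/793 D=34304/32513 F=512/793] → run F
t=5: vr[B=256/205 C=1024/793 D=34304/32513 F=1465856/1012661 G=34304/32513] → run D
t=6: vr[B=256/205 C=1024/793 D=47616/32513 F=1465856/1012661 G=34304/32513 H=34304/32513] → run G
t=7: vr[B=256/205 C=1024/793 D=47616/32513 F=1465856/1012661 G=44785152/10891855 H=34304/32513] → run H
t=8: vr[B=256/205 C=1024/793 D=47616/32513 F=1465856/1012661 G=44785152/10891855 H=47616/32513] → run B
t=9: vr[B=512/205 C=1024/793 D=47616/32513 F=1465856/1012661 G=44785152/10891855 H=47616/32513] → run C
t=10: vr[B=512/205 C=1536/793 D=47616/32513 F=1465856/1012661 G=44785152/10891855 H=47616/32513] → run F
t=11: vr[B=512/205 C=1536/793 D=47616/32513 F=2277888/1012661 G=44785152/10891855 H=47616/32513] → run D
t=12: vr[B=512/205 C=1536/793 D=60928/32513 F=2277888/1012661 G=44785152/10891855 H=47616/32513] → run H
t=13: vr[B=512/205 C=1536/793 D=60928/32513 F=2277888/1012661 G=44785152/10891855 H=60928/32513] → run D
t=14: vr[B=512/205 C=1536/793 D=74240/32513 F=2277888/1012661 G=44785152/10891855 H=60928/32513] → run H
t=15: vr[B=512/205 C=1536/793 D=74240/32513 F=2277888/1012661 G=44785152/10891855 H=74240/32513] → run C
t=16: vr[B=512/205 C=2048/793 D=74240/32513 F=2277888/1012661 G=44785152/10891855 H=74240/32513] → run F
t=17: vr[B=512/205 C=2048/793 D=74240/32513 F=3089920/1012661 G=44785152/10891855 H=74240/32513] → run D
t=18: vr[B=512/205 C=2048/793 F=3089920/1012661 G=44785152/10891855 H=74240/32513] → run H
t=19: vr[B=512/205 C=2048/793 F=3089920/1012661 G=44785152/10891855 H=87552/32513] → run B
t=20: vr[C=2048/793 F=3089920/1012661 G=44785152/10891855 H=87552/32513] → run C
t=21: vr[C=2560/793 F=3089920/1012661 G=44785152/10891855 H=87552/32513] → run H
t=22: vr[C=2560/793 F=3089920/1012661 G=44785152/10891855 H=100864/32513] → run F
t=23: vr[C=2560/793 F=3901952/1012661 G=44785152/10891855 H=100864/32513] → run H
t=24: vr[C=2560/793 F=3901952/1012661 G=44785152/10891855] → run C
t=25: vr[C=3072/793 F=3901952/1012661 G=44785152/10891855] → run F
t=26: vr[C=3072/793 G=44785152/10891855] → run C
t=27: vr[C=3584/793 G=44785152/10891855] → run G
t=28: vr[C=3584/793 G=78078464/10891855] → run C
t=29: vr[G=78078464/10891855] → run G
t=30: vr[G=111371776/10891855] → run G
t=31: vr[G=144665088/10891855] → run G
t=32: (idle)
t=33: (idle)
t=34: (idle)
t=35: (idle)
t=36: (idle)
t=37: (idle)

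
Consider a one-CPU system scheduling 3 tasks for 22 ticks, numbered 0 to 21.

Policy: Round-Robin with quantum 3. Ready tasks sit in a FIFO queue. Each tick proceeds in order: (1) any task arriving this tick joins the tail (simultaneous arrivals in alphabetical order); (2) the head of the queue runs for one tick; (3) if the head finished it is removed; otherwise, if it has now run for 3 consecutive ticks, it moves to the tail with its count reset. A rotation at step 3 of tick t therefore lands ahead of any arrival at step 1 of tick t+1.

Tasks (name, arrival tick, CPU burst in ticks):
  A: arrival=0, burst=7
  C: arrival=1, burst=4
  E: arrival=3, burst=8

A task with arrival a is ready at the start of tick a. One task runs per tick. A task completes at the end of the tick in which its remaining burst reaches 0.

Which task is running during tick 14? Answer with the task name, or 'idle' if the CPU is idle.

t=0: queue=[A] q_used=0 → run A
t=1: queue=[A,C] q_used=1 → run A
t=2: queue=[A,C] q_used=2 → run A
t=3: queue=[C,A,E] q_used=0 → run C
t=4: queue=[C,A,E] q_used=1 → run C
t=5: queue=[C,A,E] q_used=2 → run C
t=6: queue=[A,E,C] q_used=0 → run A
t=7: queue=[A,E,C] q_used=1 → run A
t=8: queue=[A,E,C] q_used=2 → run A
t=9: queue=[E,C,A] q_used=0 → run E
t=10: queue=[E,C,A] q_used=1 → run E
t=11: queue=[E,C,A] q_used=2 → run E
t=12: queue=[C,A,E] q_used=0 → run C
t=13: queue=[A,E] q_used=0 → run A
t=14: queue=[E] q_used=0 → run E
t=15: queue=[E] q_used=1 → run E
t=16: queue=[E] q_used=2 → run E
t=17: queue=[E] q_used=0 → run E
t=18: queue=[E] q_used=1 → run E
t=19: (idle)
t=20: (idle)
t=21: (idle)

running at tick 14 = E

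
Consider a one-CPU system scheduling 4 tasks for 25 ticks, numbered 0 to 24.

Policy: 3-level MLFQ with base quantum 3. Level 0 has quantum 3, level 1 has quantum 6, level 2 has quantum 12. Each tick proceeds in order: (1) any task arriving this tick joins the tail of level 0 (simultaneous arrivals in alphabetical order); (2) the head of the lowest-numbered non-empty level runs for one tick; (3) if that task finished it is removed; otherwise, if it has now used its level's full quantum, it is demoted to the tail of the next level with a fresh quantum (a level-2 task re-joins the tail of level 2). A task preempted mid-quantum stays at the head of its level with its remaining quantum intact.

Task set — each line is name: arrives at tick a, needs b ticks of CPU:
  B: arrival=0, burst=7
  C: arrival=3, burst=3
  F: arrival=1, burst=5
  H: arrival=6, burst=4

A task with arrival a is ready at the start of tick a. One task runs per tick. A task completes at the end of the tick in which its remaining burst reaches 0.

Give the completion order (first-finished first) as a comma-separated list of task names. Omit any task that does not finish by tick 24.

t=0: L0/L1/L2 = B/-/- → run B
t=1: L0/L1/L2 = BF/-/- → run B
t=2: L0/L1/L2 = BF/-/- → run B
t=3: L0/L1/L2 = FC/B/- → run F
t=4: L0/L1/L2 = FC/B/- → run F
t=5: L0/L1/L2 = FC/B/- → run F
t=6: L0/L1/L2 = CH/BF/- → run C
t=7: L0/L1/L2 = CH/BF/- → run C
t=8: L0/L1/L2 = CH/BF/- → run C
t=9: L0/L1/L2 = H/BF/- → run H
t=10: L0/L1/L2 = H/BF/- → run H
t=11: L0/L1/L2 = H/BF/- → run H
t=12: L0/L1/L2 = -/BFH/- → run B
t=13: L0/L1/L2 = -/BFH/- → run B
t=14: L0/L1/L2 = -/BFH/- → run B
t=15: L0/L1/L2 = -/BFH/- → run B
t=16: L0/L1/L2 = -/FH/- → run F
t=17: L0/L1/L2 = -/FH/- → run F
t=18: L0/L1/L2 = -/H/- → run H
t=19: (idle)
t=20: (idle)
t=21: (idle)
t=22: (idle)
t=23: (idle)
t=24: (idle)

completion order = C, B, F, H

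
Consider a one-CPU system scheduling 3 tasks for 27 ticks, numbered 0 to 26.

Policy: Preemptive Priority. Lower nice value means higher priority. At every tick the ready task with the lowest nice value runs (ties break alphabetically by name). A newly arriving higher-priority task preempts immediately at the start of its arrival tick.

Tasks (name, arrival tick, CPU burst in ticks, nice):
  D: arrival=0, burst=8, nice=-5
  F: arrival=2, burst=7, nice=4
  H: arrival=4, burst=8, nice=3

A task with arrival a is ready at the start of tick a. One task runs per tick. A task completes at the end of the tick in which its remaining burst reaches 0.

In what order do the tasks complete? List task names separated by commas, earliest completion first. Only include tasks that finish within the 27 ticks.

completion order = D, H, F

t=0: ready={D} → run D
t=1: ready={D} → run D
t=2: ready={D,F} → run D
t=3: ready={D,F} → run D
t=4: ready={D,F,H} → run D
t=5: ready={D,F,H} → run D
t=6: ready={D,F,H} → run D
t=7: ready={D,F,H} → run D
t=8: ready={F,H} → run H
t=9: ready={F,H} → run H
t=10: ready={F,H} → run H
t=11: ready={F,H} → run H
t=12: ready={F,H} → run H
t=13: ready={F,H} → run H
t=14: ready={F,H} → run H
t=15: ready={F,H} → run H
t=16: ready={F} → run F
t=17: ready={F} → run F
t=18: ready={F} → run F
t=19: ready={F} → run F
t=20: ready={F} → run F
t=21: ready={F} → run F
t=22: ready={F} → run F
t=23: (idle)
t=24: (idle)
t=25: (idle)
t=26: (idle)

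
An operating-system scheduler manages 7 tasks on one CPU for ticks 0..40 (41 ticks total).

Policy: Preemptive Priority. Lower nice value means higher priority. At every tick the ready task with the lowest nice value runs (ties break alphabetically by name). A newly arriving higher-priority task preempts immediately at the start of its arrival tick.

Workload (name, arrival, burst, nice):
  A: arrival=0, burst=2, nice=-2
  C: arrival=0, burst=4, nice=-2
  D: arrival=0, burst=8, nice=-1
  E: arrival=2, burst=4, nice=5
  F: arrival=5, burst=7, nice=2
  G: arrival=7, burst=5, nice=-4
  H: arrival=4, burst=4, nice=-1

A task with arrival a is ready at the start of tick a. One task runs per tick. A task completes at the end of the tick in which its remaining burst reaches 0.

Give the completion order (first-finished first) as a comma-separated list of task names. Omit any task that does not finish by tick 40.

t=0: ready={A,C,D} → run A
t=1: ready={A,C,D} → run A
t=2: ready={C,D,E} → run C
t=3: ready={C,D,E} → run C
t=4: ready={C,D,E,H} → run C
t=5: ready={C,D,E,F,H} → run C
t=6: ready={D,E,F,H} → run D
t=7: ready={D,E,F,G,H} → run G
t=8: ready={D,E,F,G,H} → run G
t=9: ready={D,E,F,G,H} → run G
t=10: ready={D,E,F,G,H} → run G
t=11: ready={D,E,F,G,H} → run G
t=12: ready={D,E,F,H} → run D
t=13: ready={D,E,F,H} → run D
t=14: ready={D,E,F,H} → run D
t=15: ready={D,E,F,H} → run D
t=16: ready={D,E,F,H} → run D
t=17: ready={D,E,F,H} → run D
t=18: ready={D,E,F,H} → run D
t=19: ready={E,F,H} → run H
t=20: ready={E,F,H} → run H
t=21: ready={E,F,H} → run H
t=22: ready={E,F,H} → run H
t=23: ready={E,F} → run F
t=24: ready={E,F} → run F
t=25: ready={E,F} → run F
t=26: ready={E,F} → run F
t=27: ready={E,F} → run F
t=28: ready={E,F} → run F
t=29: ready={E,F} → run F
t=30: ready={E} → run E
t=31: ready={E} → run E
t=32: ready={E} → run E
t=33: ready={E} → run E
t=34: (idle)
t=35: (idle)
t=36: (idle)
t=37: (idle)
t=38: (idle)
t=39: (idle)
t=40: (idle)

completion order = A, C, G, D, H, F, E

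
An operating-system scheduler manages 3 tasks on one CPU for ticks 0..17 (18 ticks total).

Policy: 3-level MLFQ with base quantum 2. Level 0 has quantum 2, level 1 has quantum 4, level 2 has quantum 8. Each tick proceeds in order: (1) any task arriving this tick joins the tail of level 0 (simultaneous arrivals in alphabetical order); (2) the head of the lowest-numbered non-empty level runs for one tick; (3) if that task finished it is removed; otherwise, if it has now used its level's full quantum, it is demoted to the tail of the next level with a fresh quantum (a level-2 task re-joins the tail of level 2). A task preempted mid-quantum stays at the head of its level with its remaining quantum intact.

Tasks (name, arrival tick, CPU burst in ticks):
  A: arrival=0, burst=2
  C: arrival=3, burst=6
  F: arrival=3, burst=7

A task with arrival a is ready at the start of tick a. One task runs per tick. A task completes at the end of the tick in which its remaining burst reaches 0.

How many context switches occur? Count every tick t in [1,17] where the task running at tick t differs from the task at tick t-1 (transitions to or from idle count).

context switches = 6

t=0: L0/L1/L2 = A/-/- → run A
t=1: L0/L1/L2 = A/-/- → run A
t=2: (idle)
t=3: L0/L1/L2 = CF/-/- → run C
t=4: L0/L1/L2 = CF/-/- → run C
t=5: L0/L1/L2 = F/C/- → run F
t=6: L0/L1/L2 = F/C/- → run F
t=7: L0/L1/L2 = -/CF/- → run C
t=8: L0/L1/L2 = -/CF/- → run C
t=9: L0/L1/L2 = -/CF/- → run C
t=10: L0/L1/L2 = -/CF/- → run C
t=11: L0/L1/L2 = -/F/- → run F
t=12: L0/L1/L2 = -/F/- → run F
t=13: L0/L1/L2 = -/F/- → run F
t=14: L0/L1/L2 = -/F/- → run F
t=15: L0/L1/L2 = -/-/F → run F
t=16: (idle)
t=17: (idle)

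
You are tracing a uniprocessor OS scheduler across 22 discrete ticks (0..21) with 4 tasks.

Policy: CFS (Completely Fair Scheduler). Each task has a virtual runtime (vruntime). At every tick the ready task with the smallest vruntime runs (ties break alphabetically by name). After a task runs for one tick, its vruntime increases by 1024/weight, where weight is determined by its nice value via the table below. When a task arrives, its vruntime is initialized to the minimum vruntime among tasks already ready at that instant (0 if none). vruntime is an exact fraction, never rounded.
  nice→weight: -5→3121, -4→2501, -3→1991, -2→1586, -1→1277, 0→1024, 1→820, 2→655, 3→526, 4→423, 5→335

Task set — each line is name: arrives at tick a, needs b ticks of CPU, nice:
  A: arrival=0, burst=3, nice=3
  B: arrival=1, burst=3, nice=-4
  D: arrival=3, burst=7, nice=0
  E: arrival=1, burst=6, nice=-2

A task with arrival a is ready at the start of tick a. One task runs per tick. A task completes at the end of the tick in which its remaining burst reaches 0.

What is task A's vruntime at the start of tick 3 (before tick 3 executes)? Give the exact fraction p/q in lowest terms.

t=0: vr[A=0] → run A
t=1: vr[A=512/263 B=512/263 E=512/263] → run A
t=2: vr[A=1024/263 B=512/263 E=512/263] → run B
t=3: vr[A=1024/263 B=1549824/657763 D=512/263 E=512/263] → run D
t=4: vr[A=1024/263 B=1549824/657763 D=775/263 E=512/263] → run E
t=5: vr[A=1024/263 B=1549824/657763 D=775/263 E=540672/208559] → run B
t=6: vr[A=1024/263 B=1819136/657763 D=775/263 E=540672/208559] → run E
t=7: vr[A=1024/263 B=1819136/657763 D=775/263 E=675328/208559] → run B
t=8: vr[A=1024/263 D=775/263 E=675328/208559] → run D
t=9: vr[A=1024/263 D=1038/263 E=675328/208559] → run E
t=10: vr[A=1024/263 D=1038/263 E=809984/208559] → run E
t=11: vr[A=1024/263 D=1038/263 E=944640/208559] → run A
t=12: vr[D=1038/263 E=944640/208559] → run D
t=13: vr[D=1301/263 E=944640/208559] → run E
t=14: vr[D=1301/263 E=1079296/208559] → run D
t=15: vr[D=1564/263 E=1079296/208559] → run E
t=16: vr[D=1564/263] → run D
t=17: vr[D=1827/263] → run D
t=18: vr[D=2090/263] → run D
t=19: (idle)
t=20: (idle)
t=21: (idle)

vruntime(A, start of tick 3) = 1024/263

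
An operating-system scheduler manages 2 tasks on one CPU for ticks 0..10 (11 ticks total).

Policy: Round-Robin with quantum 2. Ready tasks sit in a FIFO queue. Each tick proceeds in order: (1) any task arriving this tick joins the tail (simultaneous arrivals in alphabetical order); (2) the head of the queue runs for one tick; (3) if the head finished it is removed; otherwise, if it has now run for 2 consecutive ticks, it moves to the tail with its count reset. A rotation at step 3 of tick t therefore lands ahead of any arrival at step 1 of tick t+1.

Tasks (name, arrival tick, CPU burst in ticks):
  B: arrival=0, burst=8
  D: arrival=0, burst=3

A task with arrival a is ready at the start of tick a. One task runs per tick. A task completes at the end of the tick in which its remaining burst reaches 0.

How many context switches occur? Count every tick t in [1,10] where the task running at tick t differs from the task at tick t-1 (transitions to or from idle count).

context switches = 4

t=0: queue=[B,D] q_used=0 → run B
t=1: queue=[B,D] q_used=1 → run B
t=2: queue=[D,B] q_used=0 → run D
t=3: queue=[D,B] q_used=1 → run D
t=4: queue=[B,D] q_used=0 → run B
t=5: queue=[B,D] q_used=1 → run B
t=6: queue=[D,B] q_used=0 → run D
t=7: queue=[B] q_used=0 → run B
t=8: queue=[B] q_used=1 → run B
t=9: queue=[B] q_used=0 → run B
t=10: queue=[B] q_used=1 → run B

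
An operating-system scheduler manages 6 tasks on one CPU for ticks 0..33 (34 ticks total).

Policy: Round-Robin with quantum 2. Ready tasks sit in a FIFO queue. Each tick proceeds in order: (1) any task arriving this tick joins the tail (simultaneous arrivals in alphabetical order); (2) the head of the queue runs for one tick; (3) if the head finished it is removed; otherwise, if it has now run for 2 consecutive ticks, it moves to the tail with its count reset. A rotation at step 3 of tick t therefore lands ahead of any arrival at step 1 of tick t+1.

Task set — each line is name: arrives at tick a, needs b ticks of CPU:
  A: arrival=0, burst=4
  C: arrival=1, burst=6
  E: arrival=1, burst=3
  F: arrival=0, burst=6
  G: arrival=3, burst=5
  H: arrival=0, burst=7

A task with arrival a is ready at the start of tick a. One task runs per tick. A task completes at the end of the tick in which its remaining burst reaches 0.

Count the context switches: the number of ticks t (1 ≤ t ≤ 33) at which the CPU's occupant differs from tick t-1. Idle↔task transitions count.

t=0: queue=[A,F,H] q_used=0 → run A
t=1: queue=[A,F,H,C,E] q_used=1 → run A
t=2: queue=[F,H,C,E,A] q_used=0 → run F
t=3: queue=[F,H,C,E,A,G] q_used=1 → run F
t=4: queue=[H,C,E,A,G,F] q_used=0 → run H
t=5: queue=[H,C,E,A,G,F] q_used=1 → run H
t=6: queue=[C,E,A,G,F,H] q_used=0 → run C
t=7: queue=[C,E,A,G,F,H] q_used=1 → run C
t=8: queue=[E,A,G,F,H,C] q_used=0 → run E
t=9: queue=[E,A,G,F,H,C] q_used=1 → run E
t=10: queue=[A,G,F,H,C,E] q_used=0 → run A
t=11: queue=[A,G,F,H,C,E] q_used=1 → run A
t=12: queue=[G,F,H,C,E] q_used=0 → run G
t=13: queue=[G,F,H,C,E] q_used=1 → run G
t=14: queue=[F,H,C,E,G] q_used=0 → run F
t=15: queue=[F,H,C,E,G] q_used=1 → run F
t=16: queue=[H,C,E,G,F] q_used=0 → run H
t=17: queue=[H,C,E,G,F] q_used=1 → run H
t=18: queue=[C,E,G,F,H] q_used=0 → run C
t=19: queue=[C,E,G,F,H] q_used=1 → run C
t=20: queue=[E,G,F,H,C] q_used=0 → run E
t=21: queue=[G,F,H,C] q_used=0 → run G
t=22: queue=[G,F,H,C] q_used=1 → run G
t=23: queue=[F,H,C,G] q_used=0 → run F
t=24: queue=[F,H,C,G] q_used=1 → run F
t=25: queue=[H,C,G] q_used=0 → run H
t=26: queue=[H,C,G] q_used=1 → run H
t=27: queue=[C,G,H] q_used=0 → run C
t=28: queue=[C,G,H] q_used=1 → run C
t=29: queue=[G,H] q_used=0 → run G
t=30: queue=[H] q_used=0 → run H
t=31: (idle)
t=32: (idle)
t=33: (idle)

context switches = 17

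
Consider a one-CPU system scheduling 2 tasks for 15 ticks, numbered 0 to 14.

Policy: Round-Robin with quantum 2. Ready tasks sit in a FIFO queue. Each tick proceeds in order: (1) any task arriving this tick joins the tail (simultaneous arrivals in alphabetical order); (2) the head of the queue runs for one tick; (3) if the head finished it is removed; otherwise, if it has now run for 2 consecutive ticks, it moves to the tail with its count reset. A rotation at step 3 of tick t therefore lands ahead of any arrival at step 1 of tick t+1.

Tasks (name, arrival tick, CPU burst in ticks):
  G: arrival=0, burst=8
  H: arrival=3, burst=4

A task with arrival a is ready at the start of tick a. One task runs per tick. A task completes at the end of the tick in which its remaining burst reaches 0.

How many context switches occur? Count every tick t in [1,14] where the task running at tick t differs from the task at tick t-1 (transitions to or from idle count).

t=0: queue=[G] q_used=0 → run G
t=1: queue=[G] q_used=1 → run G
t=2: queue=[G] q_used=0 → run G
t=3: queue=[G,H] q_used=1 → run G
t=4: queue=[H,G] q_used=0 → run H
t=5: queue=[H,G] q_used=1 → run H
t=6: queue=[G,H] q_used=0 → run G
t=7: queue=[G,H] q_used=1 → run G
t=8: queue=[H,G] q_used=0 → run H
t=9: queue=[H,G] q_used=1 → run H
t=10: queue=[G] q_used=0 → run G
t=11: queue=[G] q_used=1 → run G
t=12: (idle)
t=13: (idle)
t=14: (idle)

context switches = 5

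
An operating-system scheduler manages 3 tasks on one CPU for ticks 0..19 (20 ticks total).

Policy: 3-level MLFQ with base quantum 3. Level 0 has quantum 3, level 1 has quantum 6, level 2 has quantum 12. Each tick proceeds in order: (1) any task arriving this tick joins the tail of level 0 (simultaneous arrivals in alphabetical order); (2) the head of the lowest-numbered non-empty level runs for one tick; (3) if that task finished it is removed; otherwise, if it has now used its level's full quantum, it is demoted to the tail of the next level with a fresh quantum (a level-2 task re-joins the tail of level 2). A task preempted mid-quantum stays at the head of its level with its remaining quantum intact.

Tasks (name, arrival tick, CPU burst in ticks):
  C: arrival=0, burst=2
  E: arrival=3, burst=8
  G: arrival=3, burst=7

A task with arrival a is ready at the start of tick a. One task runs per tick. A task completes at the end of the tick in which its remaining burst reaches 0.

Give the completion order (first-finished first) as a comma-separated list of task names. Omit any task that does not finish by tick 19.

t=0: L0/L1/L2 = C/-/- → run C
t=1: L0/L1/L2 = C/-/- → run C
t=2: (idle)
t=3: L0/L1/L2 = EG/-/- → run E
t=4: L0/L1/L2 = EG/-/- → run E
t=5: L0/L1/L2 = EG/-/- → run E
t=6: L0/L1/L2 = G/E/- → run G
t=7: L0/L1/L2 = G/E/- → run G
t=8: L0/L1/L2 = G/E/- → run G
t=9: L0/L1/L2 = -/EG/- → run E
t=10: L0/L1/L2 = -/EG/- → run E
t=11: L0/L1/L2 = -/EG/- → run E
t=12: L0/L1/L2 = -/EG/- → run E
t=13: L0/L1/L2 = -/EG/- → run E
t=14: L0/L1/L2 = -/G/- → run G
t=15: L0/L1/L2 = -/G/- → run G
t=16: L0/L1/L2 = -/G/- → run G
t=17: L0/L1/L2 = -/G/- → run G
t=18: (idle)
t=19: (idle)

completion order = C, E, G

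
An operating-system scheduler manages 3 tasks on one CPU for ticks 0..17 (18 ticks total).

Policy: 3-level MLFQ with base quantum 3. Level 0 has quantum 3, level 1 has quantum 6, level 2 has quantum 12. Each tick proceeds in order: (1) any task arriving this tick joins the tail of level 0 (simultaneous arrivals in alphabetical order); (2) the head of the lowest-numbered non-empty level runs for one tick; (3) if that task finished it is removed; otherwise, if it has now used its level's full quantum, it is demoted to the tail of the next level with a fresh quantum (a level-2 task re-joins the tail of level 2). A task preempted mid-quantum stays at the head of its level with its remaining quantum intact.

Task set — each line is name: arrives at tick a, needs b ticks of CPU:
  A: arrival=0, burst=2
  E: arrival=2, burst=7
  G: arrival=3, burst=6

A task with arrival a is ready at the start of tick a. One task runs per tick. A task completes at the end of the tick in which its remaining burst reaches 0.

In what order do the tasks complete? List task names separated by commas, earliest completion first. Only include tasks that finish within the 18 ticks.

t=0: L0/L1/L2 = A/-/- → run A
t=1: L0/L1/L2 = A/-/- → run A
t=2: L0/L1/L2 = E/-/- → run E
t=3: L0/L1/L2 = EG/-/- → run E
t=4: L0/L1/L2 = EG/-/- → run E
t=5: L0/L1/L2 = G/E/- → run G
t=6: L0/L1/L2 = G/E/- → run G
t=7: L0/L1/L2 = G/E/- → run G
t=8: L0/L1/L2 = -/EG/- → run E
t=9: L0/L1/L2 = -/EG/- → run E
t=10: L0/L1/L2 = -/EG/- → run E
t=11: L0/L1/L2 = -/EG/- → run E
t=12: L0/L1/L2 = -/G/- → run G
t=13: L0/L1/L2 = -/G/- → run G
t=14: L0/L1/L2 = -/G/- → run G
t=15: (idle)
t=16: (idle)
t=17: (idle)

completion order = A, E, G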